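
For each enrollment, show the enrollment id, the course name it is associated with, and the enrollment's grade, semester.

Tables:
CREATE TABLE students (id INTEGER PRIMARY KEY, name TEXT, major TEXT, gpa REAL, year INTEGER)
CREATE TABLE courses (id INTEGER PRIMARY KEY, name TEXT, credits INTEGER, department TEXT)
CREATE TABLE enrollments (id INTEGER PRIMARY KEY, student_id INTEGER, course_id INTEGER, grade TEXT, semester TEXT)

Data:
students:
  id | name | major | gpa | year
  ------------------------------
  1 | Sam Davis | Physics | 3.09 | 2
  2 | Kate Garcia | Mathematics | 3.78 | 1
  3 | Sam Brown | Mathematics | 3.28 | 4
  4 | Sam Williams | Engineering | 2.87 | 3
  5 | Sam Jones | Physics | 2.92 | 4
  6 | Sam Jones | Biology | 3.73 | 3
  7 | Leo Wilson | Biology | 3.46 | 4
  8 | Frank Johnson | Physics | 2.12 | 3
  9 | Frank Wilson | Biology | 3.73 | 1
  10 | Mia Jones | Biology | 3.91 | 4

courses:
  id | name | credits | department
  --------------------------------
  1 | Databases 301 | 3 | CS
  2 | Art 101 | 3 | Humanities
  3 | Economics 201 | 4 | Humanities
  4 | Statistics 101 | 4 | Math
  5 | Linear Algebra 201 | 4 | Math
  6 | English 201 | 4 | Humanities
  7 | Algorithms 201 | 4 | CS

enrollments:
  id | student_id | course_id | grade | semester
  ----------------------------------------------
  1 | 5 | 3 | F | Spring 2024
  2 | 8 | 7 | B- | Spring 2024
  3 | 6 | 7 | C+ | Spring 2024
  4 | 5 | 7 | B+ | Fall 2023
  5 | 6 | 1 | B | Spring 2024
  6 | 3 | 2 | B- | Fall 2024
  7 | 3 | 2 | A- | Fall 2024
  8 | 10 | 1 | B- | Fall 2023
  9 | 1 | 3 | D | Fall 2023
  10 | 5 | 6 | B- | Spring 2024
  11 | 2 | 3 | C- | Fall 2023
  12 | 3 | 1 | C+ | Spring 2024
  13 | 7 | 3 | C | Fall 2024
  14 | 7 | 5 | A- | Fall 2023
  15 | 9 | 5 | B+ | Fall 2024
SELECT c.id, p.name AS course, c.grade, c.semester FROM enrollments c JOIN courses p ON c.course_id = p.id

Execution result:
id | course | grade | semester
1 | Economics 201 | F | Spring 2024
2 | Algorithms 201 | B- | Spring 2024
3 | Algorithms 201 | C+ | Spring 2024
4 | Algorithms 201 | B+ | Fall 2023
5 | Databases 301 | B | Spring 2024
6 | Art 101 | B- | Fall 2024
7 | Art 101 | A- | Fall 2024
8 | Databases 301 | B- | Fall 2023
9 | Economics 201 | D | Fall 2023
10 | English 201 | B- | Spring 2024
11 | Economics 201 | C- | Fall 2023
12 | Databases 301 | C+ | Spring 2024
13 | Economics 201 | C | Fall 2024
14 | Linear Algebra 201 | A- | Fall 2023
15 | Linear Algebra 201 | B+ | Fall 2024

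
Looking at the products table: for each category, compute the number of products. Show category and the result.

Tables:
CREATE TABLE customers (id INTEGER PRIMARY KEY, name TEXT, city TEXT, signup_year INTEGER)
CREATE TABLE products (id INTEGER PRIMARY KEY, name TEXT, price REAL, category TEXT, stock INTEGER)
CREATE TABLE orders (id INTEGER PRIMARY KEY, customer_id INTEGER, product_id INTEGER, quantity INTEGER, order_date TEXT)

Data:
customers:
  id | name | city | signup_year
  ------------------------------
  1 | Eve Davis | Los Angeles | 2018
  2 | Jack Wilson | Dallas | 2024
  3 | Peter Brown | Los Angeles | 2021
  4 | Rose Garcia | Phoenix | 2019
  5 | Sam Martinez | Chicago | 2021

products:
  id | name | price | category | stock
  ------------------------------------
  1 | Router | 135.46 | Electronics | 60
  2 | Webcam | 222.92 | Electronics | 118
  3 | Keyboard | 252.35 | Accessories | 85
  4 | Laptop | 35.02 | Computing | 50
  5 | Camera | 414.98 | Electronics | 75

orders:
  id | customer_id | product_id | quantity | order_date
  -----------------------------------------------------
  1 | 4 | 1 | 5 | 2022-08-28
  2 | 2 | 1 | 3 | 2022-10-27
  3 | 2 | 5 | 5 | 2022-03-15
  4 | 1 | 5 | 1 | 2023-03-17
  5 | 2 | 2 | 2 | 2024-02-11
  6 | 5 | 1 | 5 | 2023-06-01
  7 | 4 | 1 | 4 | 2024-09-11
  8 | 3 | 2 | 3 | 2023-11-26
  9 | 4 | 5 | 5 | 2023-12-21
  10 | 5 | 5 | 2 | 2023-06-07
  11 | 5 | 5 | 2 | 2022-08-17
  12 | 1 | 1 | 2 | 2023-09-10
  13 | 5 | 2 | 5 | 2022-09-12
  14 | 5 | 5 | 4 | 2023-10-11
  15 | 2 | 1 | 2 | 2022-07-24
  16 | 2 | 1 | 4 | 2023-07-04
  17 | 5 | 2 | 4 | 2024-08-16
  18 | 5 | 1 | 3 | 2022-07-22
SELECT category, COUNT(*) AS n FROM products GROUP BY category

Execution result:
category | n
Accessories | 1
Computing | 1
Electronics | 3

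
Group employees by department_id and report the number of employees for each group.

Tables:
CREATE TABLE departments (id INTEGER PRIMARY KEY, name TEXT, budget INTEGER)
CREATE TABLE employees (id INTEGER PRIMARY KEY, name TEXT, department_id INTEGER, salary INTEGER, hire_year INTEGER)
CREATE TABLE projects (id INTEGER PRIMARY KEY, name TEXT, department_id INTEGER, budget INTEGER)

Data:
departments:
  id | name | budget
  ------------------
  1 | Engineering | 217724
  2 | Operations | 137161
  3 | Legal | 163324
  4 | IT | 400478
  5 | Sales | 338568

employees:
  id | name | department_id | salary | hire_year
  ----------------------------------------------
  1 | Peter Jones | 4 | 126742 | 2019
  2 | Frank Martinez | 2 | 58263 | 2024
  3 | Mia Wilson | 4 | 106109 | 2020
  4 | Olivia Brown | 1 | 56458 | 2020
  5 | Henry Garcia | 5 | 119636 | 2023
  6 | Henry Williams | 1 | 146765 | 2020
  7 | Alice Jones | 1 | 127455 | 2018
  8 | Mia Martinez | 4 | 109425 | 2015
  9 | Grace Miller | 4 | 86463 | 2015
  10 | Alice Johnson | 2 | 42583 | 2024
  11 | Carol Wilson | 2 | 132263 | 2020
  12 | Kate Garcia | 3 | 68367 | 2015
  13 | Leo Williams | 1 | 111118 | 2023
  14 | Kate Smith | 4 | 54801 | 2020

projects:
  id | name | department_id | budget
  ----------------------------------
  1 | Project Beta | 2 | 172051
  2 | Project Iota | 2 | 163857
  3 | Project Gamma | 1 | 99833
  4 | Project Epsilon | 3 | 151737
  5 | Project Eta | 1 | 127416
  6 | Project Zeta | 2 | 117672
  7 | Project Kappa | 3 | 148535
SELECT department_id, COUNT(*) AS n FROM employees GROUP BY department_id

Execution result:
department_id | n
1 | 4
2 | 3
3 | 1
4 | 5
5 | 1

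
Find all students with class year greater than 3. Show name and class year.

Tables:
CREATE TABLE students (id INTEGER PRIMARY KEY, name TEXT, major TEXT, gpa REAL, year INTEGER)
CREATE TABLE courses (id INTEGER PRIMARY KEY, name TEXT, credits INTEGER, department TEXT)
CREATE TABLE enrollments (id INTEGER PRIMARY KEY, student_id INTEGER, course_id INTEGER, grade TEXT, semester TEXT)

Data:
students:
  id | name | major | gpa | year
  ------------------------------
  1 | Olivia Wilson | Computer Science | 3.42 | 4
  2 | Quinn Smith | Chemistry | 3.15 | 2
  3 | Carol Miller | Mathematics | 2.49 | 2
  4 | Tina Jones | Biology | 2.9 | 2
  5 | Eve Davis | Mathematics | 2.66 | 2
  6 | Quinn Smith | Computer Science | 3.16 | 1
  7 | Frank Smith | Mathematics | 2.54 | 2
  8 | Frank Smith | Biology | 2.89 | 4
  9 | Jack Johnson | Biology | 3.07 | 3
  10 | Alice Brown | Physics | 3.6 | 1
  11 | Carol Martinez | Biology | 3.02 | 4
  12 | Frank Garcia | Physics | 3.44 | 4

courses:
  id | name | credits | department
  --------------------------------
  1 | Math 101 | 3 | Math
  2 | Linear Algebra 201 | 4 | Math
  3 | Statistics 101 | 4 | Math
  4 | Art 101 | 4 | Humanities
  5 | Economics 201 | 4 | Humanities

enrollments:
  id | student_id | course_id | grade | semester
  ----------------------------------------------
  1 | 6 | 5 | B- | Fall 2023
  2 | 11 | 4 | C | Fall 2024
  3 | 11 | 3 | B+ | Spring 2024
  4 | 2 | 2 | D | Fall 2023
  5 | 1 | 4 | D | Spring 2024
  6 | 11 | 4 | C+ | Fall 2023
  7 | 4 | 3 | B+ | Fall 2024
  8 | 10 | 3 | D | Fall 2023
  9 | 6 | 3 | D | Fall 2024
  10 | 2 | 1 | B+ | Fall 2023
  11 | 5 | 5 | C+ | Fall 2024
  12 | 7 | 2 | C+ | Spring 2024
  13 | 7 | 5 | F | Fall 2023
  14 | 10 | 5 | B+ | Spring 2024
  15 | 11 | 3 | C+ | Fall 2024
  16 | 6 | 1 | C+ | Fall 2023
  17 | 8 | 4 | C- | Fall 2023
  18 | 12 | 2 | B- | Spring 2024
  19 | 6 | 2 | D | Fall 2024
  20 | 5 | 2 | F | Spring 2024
SELECT name, year FROM students WHERE year > 3

Execution result:
name | year
Olivia Wilson | 4
Frank Smith | 4
Carol Martinez | 4
Frank Garcia | 4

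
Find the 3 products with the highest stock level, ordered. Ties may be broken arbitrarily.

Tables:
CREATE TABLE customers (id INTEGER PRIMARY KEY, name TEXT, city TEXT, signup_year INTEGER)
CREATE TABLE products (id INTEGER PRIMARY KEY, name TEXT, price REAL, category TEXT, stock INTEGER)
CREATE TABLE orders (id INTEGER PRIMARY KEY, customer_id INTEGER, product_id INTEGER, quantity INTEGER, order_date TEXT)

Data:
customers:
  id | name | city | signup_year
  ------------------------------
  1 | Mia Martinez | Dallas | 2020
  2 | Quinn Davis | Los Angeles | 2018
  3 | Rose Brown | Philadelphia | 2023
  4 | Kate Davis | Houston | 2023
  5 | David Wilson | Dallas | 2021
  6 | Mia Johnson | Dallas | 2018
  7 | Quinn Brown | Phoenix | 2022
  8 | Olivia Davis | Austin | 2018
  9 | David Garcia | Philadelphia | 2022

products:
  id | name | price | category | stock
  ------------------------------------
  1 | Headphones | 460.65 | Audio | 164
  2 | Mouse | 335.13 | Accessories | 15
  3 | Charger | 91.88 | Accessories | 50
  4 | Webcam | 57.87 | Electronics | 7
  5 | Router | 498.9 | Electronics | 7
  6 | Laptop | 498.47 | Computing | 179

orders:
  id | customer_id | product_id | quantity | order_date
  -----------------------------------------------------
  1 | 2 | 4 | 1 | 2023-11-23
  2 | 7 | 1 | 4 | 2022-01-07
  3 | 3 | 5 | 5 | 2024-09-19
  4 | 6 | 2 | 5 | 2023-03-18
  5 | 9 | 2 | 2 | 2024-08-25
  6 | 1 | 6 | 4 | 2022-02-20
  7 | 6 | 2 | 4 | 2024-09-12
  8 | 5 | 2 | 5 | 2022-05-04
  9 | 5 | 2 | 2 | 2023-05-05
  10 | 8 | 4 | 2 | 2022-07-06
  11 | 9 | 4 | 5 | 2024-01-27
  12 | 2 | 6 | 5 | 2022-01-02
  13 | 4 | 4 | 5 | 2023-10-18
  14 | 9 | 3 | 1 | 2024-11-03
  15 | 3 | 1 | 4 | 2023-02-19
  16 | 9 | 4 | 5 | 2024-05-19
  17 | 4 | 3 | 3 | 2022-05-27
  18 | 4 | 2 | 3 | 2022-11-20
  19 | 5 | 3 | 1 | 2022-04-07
SELECT name, stock FROM products ORDER BY stock DESC LIMIT 3

Execution result:
name | stock
Laptop | 179
Headphones | 164
Charger | 50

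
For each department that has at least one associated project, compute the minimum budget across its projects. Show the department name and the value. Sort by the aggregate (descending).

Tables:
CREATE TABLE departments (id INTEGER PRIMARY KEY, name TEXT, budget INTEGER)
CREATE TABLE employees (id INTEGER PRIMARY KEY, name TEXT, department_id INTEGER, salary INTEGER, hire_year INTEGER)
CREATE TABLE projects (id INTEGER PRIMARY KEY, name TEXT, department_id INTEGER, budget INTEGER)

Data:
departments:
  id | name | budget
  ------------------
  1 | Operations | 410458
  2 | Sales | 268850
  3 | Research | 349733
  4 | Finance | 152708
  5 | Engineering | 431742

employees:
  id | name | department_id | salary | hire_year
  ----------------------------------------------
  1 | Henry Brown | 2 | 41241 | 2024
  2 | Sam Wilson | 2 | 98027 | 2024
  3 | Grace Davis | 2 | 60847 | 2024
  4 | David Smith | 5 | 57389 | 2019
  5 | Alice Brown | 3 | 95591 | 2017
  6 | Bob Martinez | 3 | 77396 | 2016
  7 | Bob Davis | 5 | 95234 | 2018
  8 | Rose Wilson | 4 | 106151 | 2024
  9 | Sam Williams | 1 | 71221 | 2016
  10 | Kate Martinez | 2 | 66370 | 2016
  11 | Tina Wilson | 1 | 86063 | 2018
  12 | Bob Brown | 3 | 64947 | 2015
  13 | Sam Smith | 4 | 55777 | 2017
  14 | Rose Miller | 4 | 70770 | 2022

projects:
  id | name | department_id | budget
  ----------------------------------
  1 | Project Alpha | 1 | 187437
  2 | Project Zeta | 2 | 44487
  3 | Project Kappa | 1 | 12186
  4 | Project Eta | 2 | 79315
SELECT p.name, MIN(c.budget) AS min_budget FROM projects c JOIN departments p ON c.department_id = p.id GROUP BY p.id, p.name ORDER BY min_budget DESC

Execution result:
name | min_budget
Sales | 44487
Operations | 12186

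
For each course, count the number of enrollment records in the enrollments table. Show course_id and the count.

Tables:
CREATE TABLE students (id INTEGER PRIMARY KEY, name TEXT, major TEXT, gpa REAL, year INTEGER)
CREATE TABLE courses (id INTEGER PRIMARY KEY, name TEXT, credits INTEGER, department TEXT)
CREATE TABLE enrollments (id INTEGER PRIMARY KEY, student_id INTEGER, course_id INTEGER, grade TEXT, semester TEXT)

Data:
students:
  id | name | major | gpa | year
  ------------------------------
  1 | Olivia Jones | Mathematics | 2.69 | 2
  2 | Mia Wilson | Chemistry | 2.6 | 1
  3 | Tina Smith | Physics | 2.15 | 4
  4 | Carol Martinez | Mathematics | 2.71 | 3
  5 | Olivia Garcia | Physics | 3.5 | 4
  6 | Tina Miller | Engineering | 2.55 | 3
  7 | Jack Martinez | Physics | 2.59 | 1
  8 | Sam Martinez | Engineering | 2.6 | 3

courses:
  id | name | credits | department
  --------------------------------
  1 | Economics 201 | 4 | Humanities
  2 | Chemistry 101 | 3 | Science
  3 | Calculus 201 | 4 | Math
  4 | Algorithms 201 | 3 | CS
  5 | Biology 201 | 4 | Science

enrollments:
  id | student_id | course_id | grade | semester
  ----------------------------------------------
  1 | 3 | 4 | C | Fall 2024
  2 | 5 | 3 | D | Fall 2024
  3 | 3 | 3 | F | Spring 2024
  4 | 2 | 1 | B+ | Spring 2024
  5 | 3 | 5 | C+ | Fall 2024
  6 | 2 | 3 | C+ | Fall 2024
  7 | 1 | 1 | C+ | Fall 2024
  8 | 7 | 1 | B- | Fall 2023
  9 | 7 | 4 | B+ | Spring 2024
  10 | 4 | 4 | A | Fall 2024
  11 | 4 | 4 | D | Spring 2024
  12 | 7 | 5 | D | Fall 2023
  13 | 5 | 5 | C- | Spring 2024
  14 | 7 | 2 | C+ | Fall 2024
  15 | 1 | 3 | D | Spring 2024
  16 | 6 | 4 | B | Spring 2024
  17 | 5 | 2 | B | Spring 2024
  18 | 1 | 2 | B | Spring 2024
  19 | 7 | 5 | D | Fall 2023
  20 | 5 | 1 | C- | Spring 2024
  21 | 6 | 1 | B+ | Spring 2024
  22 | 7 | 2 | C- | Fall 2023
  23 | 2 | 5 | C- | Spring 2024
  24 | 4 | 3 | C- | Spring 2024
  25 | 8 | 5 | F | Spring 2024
SELECT course_id, COUNT(*) AS enrollment_count FROM enrollments GROUP BY course_id

Execution result:
course_id | enrollment_count
1 | 5
2 | 4
3 | 5
4 | 5
5 | 6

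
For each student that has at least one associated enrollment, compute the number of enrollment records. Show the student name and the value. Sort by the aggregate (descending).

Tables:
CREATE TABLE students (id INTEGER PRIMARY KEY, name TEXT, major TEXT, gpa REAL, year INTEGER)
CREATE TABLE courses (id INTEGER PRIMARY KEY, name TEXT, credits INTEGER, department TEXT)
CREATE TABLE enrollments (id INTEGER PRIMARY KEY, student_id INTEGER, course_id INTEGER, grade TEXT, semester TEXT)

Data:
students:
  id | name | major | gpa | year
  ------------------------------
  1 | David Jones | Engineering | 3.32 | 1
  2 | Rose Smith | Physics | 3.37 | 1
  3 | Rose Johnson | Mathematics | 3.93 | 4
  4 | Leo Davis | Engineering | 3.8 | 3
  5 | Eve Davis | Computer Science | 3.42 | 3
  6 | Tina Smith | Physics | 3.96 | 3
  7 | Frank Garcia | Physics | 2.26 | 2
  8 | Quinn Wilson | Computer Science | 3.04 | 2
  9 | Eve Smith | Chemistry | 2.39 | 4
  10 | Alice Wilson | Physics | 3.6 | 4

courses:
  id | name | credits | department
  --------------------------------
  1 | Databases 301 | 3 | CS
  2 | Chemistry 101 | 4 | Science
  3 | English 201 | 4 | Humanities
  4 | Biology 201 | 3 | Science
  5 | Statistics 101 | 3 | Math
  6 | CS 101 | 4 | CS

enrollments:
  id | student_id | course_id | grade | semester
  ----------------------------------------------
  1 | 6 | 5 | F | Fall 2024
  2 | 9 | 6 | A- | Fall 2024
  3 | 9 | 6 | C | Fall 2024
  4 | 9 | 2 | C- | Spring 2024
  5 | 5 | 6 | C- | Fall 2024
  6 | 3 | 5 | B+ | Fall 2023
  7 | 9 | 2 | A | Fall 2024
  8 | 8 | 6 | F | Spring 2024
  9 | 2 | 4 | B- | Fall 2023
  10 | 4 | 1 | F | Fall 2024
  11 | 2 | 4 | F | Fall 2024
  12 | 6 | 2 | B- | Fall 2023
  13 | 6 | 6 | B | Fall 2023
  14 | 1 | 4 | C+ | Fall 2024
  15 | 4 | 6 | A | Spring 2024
SELECT p.name, COUNT(*) AS n FROM enrollments c JOIN students p ON c.student_id = p.id GROUP BY p.id, p.name ORDER BY n DESC

Execution result:
name | n
Eve Smith | 4
Tina Smith | 3
Rose Smith | 2
Leo Davis | 2
David Jones | 1
Rose Johnson | 1
Eve Davis | 1
Quinn Wilson | 1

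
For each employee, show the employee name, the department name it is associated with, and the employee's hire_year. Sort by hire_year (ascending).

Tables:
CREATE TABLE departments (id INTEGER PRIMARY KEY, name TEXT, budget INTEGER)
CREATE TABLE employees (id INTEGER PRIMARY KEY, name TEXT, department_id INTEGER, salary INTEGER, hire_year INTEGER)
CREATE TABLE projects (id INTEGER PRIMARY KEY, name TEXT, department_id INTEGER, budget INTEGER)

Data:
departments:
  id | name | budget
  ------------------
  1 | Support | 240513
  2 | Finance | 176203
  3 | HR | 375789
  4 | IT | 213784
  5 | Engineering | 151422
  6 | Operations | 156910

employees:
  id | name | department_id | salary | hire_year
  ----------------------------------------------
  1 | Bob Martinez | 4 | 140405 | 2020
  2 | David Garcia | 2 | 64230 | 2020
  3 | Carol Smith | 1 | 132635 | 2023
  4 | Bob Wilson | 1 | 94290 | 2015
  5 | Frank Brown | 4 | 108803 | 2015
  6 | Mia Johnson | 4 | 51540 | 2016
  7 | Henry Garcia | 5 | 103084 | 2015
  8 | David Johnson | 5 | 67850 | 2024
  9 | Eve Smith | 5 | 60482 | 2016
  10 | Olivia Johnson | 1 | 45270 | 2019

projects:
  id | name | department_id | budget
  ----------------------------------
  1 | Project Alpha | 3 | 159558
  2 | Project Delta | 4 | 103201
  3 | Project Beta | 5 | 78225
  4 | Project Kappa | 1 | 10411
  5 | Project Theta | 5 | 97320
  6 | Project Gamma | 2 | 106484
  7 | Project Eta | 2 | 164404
SELECT c.name, p.name AS department, c.hire_year FROM employees c JOIN departments p ON c.department_id = p.id ORDER BY c.hire_year ASC

Execution result:
name | department | hire_year
Bob Wilson | Support | 2015
Frank Brown | IT | 2015
Henry Garcia | Engineering | 2015
Mia Johnson | IT | 2016
Eve Smith | Engineering | 2016
Olivia Johnson | Support | 2019
Bob Martinez | IT | 2020
David Garcia | Finance | 2020
Carol Smith | Support | 2023
David Johnson | Engineering | 2024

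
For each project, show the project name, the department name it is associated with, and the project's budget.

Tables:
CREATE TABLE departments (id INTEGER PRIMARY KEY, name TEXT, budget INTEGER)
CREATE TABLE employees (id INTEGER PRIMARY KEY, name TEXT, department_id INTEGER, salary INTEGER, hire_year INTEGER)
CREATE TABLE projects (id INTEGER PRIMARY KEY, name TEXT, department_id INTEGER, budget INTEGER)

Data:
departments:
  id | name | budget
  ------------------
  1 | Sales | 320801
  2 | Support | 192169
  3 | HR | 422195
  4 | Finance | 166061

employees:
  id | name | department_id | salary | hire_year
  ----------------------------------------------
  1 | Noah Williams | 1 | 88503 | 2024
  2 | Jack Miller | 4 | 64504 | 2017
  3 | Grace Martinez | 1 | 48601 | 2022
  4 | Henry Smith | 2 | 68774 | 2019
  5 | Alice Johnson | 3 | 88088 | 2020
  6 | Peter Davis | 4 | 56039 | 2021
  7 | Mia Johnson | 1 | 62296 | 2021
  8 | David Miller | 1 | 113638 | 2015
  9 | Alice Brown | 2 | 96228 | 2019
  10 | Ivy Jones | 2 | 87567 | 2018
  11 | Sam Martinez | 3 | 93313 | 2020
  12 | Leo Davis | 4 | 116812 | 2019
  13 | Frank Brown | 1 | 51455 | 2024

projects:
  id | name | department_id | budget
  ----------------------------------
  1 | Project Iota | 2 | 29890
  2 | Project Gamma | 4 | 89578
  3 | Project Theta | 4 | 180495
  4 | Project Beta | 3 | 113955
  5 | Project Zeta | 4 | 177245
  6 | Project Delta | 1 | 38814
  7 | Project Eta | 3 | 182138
SELECT c.name, p.name AS department, c.budget FROM projects c JOIN departments p ON c.department_id = p.id

Execution result:
name | department | budget
Project Iota | Support | 29890
Project Gamma | Finance | 89578
Project Theta | Finance | 180495
Project Beta | HR | 113955
Project Zeta | Finance | 177245
Project Delta | Sales | 38814
Project Eta | HR | 182138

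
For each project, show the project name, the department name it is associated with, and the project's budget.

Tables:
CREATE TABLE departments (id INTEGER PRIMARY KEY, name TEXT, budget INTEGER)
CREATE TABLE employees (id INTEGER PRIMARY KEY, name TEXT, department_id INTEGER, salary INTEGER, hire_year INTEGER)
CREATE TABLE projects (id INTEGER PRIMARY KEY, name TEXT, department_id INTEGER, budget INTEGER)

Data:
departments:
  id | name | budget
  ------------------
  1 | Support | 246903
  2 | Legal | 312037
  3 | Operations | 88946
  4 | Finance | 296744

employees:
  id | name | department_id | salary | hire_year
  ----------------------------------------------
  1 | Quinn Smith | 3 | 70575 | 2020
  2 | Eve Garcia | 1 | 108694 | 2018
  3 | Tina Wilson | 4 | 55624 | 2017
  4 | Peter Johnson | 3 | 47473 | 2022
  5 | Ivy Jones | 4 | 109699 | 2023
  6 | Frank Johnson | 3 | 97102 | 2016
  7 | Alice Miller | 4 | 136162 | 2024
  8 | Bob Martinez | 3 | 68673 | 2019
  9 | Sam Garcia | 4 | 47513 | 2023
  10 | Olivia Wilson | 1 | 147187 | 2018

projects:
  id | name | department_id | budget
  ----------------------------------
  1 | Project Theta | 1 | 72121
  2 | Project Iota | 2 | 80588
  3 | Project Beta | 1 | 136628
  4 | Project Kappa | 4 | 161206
SELECT c.name, p.name AS department, c.budget FROM projects c JOIN departments p ON c.department_id = p.id

Execution result:
name | department | budget
Project Theta | Support | 72121
Project Iota | Legal | 80588
Project Beta | Support | 136628
Project Kappa | Finance | 161206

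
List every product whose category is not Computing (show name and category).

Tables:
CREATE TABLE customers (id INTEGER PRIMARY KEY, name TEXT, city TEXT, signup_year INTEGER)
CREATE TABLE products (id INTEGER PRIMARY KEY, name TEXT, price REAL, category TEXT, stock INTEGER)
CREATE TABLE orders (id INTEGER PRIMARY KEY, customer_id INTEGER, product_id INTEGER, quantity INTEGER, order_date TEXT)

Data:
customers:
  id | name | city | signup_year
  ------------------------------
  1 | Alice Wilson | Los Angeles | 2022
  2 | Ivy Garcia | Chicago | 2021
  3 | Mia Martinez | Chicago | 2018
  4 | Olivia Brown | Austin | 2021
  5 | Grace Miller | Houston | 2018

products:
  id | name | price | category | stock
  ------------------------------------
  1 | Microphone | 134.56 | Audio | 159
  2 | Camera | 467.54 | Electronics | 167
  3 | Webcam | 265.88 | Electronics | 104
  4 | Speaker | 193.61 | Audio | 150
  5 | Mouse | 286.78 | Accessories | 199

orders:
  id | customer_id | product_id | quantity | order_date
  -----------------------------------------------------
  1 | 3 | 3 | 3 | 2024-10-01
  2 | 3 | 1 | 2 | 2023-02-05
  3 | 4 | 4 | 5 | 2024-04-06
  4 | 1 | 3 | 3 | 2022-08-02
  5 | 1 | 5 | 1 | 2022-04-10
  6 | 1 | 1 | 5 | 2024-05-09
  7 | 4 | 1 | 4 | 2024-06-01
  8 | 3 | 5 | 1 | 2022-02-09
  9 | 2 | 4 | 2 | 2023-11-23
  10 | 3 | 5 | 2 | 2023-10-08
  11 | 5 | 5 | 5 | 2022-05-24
SELECT name, category FROM products WHERE category <> 'Computing'

Execution result:
name | category
Microphone | Audio
Camera | Electronics
Webcam | Electronics
Speaker | Audio
Mouse | Accessories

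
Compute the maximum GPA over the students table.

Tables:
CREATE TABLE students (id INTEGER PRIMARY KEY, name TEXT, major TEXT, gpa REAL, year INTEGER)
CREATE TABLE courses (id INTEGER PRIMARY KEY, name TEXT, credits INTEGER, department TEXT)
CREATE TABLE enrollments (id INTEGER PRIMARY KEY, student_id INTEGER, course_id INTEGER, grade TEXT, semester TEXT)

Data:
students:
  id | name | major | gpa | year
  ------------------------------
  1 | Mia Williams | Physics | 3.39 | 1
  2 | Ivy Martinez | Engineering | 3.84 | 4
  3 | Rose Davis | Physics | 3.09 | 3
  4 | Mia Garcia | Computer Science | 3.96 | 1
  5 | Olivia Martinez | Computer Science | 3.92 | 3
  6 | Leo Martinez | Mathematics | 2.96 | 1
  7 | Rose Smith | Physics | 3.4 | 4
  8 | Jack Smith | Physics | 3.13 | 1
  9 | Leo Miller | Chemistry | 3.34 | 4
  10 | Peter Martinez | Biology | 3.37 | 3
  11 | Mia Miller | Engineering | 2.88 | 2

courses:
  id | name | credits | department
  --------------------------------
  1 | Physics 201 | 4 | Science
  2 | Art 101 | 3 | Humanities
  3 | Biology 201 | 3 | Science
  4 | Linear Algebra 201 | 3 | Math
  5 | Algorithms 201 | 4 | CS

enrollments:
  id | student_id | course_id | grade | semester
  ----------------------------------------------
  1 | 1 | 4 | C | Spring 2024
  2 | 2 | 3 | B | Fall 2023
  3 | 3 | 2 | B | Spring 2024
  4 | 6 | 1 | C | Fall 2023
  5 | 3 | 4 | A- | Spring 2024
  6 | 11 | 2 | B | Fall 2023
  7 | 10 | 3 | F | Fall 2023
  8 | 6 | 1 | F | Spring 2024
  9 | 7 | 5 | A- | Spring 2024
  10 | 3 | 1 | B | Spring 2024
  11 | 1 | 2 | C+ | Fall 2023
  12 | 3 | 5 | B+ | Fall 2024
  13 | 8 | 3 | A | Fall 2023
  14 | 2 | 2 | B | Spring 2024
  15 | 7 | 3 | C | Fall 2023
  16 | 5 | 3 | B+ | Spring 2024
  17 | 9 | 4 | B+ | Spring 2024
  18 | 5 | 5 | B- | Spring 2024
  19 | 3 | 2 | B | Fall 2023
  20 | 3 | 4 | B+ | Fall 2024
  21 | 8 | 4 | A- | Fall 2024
SELECT MAX(gpa) FROM students

Execution result:
3.96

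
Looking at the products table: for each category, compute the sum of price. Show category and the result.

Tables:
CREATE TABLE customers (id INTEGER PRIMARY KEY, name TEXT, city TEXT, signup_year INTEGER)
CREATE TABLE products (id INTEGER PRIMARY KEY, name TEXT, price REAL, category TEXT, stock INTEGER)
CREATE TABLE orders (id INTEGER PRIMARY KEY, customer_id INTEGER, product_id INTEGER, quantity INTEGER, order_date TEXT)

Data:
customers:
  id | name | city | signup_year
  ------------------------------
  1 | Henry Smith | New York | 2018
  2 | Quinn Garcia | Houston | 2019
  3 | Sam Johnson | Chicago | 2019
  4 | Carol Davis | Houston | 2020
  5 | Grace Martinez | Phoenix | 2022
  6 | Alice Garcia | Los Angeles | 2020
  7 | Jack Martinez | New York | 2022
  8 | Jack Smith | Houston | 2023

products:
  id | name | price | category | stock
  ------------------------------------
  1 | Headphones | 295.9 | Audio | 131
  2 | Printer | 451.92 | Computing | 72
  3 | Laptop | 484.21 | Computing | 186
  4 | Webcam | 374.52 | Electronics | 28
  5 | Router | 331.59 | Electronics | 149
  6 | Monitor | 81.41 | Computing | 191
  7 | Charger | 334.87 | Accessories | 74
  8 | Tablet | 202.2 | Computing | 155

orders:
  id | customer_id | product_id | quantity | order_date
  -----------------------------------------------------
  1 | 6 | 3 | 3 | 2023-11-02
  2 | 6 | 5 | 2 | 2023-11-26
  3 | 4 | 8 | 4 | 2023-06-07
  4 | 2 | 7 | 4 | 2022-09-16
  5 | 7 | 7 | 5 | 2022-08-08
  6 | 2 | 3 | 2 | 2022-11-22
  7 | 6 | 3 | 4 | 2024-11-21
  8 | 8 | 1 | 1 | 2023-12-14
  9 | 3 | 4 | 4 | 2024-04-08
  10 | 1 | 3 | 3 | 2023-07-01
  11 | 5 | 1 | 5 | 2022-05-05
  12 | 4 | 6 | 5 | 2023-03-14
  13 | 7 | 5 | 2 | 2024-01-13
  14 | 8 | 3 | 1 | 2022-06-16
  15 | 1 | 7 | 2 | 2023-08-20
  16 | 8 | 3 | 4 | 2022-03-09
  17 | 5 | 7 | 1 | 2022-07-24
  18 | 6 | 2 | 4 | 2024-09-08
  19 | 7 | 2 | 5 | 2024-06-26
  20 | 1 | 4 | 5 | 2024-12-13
SELECT category, SUM(price) AS sum_price FROM products GROUP BY category

Execution result:
category | sum_price
Accessories | 334.87
Audio | 295.90
Computing | 1219.74
Electronics | 706.11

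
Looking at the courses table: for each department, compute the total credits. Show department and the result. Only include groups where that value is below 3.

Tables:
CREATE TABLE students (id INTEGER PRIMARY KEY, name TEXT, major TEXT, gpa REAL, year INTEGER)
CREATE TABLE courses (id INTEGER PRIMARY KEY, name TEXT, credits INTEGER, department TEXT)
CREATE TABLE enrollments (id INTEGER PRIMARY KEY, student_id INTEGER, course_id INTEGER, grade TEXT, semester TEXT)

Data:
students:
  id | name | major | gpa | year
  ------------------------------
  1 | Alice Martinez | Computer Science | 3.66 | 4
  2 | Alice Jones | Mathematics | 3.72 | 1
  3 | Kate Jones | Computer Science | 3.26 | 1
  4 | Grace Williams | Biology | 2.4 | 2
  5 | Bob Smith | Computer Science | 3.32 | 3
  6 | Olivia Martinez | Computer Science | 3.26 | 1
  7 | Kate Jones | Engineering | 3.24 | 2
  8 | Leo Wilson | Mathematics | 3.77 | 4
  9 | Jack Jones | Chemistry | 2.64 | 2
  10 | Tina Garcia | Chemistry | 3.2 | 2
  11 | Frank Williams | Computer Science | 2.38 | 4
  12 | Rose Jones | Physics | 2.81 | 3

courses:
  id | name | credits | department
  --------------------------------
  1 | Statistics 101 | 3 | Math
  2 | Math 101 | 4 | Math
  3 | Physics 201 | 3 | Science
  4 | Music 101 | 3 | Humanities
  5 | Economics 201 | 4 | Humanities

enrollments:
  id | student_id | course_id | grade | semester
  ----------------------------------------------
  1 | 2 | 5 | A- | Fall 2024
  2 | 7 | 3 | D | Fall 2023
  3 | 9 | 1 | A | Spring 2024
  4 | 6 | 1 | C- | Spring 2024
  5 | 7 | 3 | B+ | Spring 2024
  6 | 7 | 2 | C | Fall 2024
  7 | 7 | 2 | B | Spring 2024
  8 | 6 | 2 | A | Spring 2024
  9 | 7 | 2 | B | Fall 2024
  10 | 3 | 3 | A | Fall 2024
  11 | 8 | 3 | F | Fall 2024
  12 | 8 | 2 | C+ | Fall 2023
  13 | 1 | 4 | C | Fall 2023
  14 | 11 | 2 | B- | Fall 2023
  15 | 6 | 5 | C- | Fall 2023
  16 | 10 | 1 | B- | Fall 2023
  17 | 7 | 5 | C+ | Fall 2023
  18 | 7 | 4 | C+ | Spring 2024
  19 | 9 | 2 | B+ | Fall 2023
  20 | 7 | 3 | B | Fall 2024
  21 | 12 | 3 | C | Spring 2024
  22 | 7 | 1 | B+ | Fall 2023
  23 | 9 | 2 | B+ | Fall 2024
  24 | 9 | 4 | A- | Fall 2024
SELECT department, SUM(credits) AS sum_credits FROM courses GROUP BY department HAVING SUM(credits) < 3

Execution result:
(no rows)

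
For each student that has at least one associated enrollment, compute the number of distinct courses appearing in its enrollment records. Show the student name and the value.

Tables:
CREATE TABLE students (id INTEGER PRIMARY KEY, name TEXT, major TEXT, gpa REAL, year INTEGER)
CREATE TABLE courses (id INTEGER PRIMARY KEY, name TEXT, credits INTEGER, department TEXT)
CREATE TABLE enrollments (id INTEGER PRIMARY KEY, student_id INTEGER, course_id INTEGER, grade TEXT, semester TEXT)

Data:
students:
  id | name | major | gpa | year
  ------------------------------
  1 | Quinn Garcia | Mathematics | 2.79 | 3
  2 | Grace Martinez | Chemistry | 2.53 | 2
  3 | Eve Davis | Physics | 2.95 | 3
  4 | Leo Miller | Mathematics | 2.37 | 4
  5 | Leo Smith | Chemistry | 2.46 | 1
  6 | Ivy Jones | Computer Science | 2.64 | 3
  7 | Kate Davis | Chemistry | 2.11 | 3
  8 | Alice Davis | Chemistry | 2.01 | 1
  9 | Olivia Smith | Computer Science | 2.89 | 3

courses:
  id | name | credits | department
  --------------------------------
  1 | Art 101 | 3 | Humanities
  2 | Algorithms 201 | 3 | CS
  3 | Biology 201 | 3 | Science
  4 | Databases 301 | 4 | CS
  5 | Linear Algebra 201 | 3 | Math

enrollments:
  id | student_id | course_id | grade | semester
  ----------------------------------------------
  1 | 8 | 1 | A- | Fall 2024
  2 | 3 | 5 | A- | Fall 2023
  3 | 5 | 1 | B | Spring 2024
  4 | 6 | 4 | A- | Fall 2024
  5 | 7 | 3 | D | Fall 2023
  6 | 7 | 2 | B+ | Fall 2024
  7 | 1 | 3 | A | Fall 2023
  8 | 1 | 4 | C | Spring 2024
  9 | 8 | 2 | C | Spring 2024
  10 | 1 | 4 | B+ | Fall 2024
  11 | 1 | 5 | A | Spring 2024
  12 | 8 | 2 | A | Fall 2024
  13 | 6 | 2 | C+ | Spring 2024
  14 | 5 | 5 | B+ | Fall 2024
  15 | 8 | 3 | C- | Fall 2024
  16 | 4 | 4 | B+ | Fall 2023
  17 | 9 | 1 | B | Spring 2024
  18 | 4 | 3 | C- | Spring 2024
SELECT p.name, COUNT(DISTINCT c.course_id) AS distinct_course_count FROM enrollments c JOIN students p ON c.student_id = p.id GROUP BY p.id, p.name

Execution result:
name | distinct_course_count
Quinn Garcia | 3
Eve Davis | 1
Leo Miller | 2
Leo Smith | 2
Ivy Jones | 2
Kate Davis | 2
Alice Davis | 3
Olivia Smith | 1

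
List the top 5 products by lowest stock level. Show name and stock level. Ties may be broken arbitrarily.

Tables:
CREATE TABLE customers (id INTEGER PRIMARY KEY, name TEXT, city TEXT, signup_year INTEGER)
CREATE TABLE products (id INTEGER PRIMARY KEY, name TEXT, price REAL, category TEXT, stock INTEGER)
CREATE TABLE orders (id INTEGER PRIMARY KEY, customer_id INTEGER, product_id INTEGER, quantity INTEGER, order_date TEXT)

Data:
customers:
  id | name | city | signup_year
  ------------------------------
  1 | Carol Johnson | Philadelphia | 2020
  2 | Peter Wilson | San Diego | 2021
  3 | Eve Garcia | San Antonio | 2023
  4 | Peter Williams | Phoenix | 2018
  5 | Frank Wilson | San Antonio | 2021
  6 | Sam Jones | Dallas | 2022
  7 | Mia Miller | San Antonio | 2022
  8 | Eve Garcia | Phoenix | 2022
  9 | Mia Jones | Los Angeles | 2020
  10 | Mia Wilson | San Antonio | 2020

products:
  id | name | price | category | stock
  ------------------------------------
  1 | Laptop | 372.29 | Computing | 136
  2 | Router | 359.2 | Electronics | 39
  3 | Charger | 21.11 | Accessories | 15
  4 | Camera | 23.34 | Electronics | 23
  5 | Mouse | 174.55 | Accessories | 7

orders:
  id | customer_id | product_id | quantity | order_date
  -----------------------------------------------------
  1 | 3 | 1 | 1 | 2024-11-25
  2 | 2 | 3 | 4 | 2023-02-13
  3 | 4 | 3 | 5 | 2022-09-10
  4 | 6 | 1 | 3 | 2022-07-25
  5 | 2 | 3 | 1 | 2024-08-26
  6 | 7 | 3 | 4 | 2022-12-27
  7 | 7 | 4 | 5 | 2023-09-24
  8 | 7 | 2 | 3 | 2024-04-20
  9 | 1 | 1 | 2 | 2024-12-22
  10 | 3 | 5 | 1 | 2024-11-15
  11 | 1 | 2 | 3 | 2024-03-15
SELECT name, stock FROM products ORDER BY stock ASC LIMIT 5

Execution result:
name | stock
Mouse | 7
Charger | 15
Camera | 23
Router | 39
Laptop | 136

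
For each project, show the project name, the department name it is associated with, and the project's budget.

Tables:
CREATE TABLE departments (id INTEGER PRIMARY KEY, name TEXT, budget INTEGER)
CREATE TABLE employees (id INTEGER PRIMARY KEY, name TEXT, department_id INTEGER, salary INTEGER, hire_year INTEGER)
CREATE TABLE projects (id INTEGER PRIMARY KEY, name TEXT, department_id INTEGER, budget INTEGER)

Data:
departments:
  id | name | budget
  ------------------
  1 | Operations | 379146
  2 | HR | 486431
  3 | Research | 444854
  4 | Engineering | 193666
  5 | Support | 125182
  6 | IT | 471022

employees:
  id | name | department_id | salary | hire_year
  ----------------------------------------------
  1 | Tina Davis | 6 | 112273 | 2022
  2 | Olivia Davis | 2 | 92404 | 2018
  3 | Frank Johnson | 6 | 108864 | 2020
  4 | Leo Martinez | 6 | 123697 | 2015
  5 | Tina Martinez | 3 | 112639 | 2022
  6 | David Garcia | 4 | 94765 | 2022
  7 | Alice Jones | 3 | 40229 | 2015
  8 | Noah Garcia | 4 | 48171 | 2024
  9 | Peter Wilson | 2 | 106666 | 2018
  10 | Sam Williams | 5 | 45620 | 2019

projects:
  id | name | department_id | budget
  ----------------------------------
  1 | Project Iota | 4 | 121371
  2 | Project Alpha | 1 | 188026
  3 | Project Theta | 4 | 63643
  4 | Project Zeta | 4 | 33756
SELECT c.name, p.name AS department, c.budget FROM projects c JOIN departments p ON c.department_id = p.id

Execution result:
name | department | budget
Project Iota | Engineering | 121371
Project Alpha | Operations | 188026
Project Theta | Engineering | 63643
Project Zeta | Engineering | 33756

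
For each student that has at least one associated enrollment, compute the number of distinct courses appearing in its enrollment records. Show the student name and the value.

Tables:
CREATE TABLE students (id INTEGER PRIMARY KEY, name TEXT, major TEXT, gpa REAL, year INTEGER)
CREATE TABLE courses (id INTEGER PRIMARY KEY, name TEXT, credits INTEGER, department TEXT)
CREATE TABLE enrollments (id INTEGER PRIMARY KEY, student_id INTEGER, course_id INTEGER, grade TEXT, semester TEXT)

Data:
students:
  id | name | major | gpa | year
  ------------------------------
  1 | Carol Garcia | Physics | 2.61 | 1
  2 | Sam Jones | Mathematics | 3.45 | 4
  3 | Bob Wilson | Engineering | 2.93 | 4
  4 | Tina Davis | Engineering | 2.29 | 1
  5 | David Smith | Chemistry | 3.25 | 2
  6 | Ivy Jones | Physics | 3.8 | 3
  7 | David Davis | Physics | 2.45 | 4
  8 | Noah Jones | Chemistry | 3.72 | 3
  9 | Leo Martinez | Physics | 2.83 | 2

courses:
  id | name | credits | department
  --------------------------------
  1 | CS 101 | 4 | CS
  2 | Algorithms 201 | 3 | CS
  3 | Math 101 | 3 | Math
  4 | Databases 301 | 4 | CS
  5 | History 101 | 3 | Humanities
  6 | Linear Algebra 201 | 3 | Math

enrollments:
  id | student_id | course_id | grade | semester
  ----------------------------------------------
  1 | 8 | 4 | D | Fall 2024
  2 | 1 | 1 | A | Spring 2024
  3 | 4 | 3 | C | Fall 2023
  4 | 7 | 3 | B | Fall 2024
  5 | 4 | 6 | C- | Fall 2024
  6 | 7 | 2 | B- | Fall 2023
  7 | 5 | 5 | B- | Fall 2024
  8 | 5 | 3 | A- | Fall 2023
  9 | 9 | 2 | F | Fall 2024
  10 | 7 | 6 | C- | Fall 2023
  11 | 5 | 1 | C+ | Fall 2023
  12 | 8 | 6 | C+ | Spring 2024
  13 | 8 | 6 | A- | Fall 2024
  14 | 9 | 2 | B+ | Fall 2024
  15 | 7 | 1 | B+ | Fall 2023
SELECT p.name, COUNT(DISTINCT c.course_id) AS distinct_course_count FROM enrollments c JOIN students p ON c.student_id = p.id GROUP BY p.id, p.name

Execution result:
name | distinct_course_count
Carol Garcia | 1
Tina Davis | 2
David Smith | 3
David Davis | 4
Noah Jones | 2
Leo Martinez | 1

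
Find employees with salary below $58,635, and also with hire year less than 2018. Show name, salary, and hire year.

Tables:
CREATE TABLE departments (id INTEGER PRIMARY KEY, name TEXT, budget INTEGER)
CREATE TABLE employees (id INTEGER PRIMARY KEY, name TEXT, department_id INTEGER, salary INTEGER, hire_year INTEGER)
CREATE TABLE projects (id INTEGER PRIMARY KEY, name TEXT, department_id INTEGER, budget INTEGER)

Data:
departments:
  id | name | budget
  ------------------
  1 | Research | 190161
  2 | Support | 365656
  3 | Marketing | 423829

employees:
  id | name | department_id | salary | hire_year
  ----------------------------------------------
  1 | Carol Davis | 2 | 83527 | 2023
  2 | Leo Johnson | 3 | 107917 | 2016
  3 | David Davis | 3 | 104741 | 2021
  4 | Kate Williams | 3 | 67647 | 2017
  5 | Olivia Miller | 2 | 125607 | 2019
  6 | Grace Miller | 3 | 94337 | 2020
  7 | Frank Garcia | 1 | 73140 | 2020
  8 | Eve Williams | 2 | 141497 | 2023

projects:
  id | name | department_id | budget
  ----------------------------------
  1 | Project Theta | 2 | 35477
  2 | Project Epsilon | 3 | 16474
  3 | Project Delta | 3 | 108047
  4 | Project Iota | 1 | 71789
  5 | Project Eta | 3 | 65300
SELECT name, salary, hire_year FROM employees WHERE salary < 58635 AND hire_year < 2018

Execution result:
(no rows)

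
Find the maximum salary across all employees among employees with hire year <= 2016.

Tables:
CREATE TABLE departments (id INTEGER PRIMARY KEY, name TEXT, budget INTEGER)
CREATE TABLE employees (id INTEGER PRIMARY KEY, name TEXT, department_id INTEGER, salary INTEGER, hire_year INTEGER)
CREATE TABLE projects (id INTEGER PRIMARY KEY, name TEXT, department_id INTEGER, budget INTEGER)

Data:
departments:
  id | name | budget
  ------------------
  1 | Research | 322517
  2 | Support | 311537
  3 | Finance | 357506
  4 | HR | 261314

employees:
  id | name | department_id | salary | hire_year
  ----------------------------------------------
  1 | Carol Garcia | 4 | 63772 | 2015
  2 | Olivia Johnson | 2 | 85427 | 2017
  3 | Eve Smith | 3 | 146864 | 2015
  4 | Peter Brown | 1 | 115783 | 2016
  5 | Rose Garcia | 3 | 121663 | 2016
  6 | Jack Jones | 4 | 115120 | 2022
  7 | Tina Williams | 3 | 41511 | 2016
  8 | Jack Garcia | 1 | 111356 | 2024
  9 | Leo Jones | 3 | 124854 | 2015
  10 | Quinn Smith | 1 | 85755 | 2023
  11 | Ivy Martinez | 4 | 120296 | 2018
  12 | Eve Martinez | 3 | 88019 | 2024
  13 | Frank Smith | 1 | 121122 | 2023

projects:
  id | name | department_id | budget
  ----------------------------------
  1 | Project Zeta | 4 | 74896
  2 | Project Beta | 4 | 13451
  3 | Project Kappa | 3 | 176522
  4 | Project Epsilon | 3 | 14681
SELECT MAX(salary) FROM employees WHERE hire_year <= 2016

Execution result:
146864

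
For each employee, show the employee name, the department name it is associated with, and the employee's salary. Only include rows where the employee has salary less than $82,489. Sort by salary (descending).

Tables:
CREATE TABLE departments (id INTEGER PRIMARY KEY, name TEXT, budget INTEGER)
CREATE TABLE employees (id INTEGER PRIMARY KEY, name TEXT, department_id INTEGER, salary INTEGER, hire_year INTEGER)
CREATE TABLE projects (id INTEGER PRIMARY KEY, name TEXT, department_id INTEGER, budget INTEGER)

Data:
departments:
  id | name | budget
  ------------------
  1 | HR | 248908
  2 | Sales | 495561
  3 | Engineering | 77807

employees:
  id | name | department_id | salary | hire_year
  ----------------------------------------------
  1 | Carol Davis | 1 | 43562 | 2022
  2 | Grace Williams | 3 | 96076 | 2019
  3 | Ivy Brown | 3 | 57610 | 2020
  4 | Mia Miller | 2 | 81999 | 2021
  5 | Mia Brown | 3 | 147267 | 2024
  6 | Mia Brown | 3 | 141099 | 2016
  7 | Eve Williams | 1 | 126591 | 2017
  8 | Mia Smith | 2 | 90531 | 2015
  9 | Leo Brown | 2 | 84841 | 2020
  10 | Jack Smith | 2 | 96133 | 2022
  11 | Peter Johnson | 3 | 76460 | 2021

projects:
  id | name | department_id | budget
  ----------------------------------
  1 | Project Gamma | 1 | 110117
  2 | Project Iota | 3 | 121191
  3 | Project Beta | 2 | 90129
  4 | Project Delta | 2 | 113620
SELECT c.name, p.name AS department, c.salary FROM employees c JOIN departments p ON c.department_id = p.id WHERE c.salary < 82489 ORDER BY c.salary DESC

Execution result:
name | department | salary
Mia Miller | Sales | 81999
Peter Johnson | Engineering | 76460
Ivy Brown | Engineering | 57610
Carol Davis | HR | 43562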